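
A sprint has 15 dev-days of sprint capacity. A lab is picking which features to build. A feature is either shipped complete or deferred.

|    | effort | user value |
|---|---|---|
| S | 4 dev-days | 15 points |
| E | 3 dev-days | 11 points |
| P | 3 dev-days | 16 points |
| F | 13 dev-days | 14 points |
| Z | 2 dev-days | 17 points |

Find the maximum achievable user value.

59

Allowing fractional choices, the relaxed optimum would be about 62.2, but features are indivisible.
S + P + Z: effort 4 + 3 + 2 = 9 ≤ 15, user value 15 + 16 + 17 = 48.
S + E + P + Z: effort 4 + 3 + 3 + 2 = 12 ≤ 15, user value 15 + 11 + 16 + 17 = 59.
Best is S, E, P, and Z with total user value 59.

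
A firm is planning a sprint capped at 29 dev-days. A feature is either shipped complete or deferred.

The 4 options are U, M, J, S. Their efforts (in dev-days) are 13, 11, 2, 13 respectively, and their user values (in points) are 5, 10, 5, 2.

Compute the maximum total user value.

Take U, M, and J: effort 13 + 11 + 2 = 26 ≤ 29, user value 5 + 10 + 5 = 20.
No other feasible combination does better.

20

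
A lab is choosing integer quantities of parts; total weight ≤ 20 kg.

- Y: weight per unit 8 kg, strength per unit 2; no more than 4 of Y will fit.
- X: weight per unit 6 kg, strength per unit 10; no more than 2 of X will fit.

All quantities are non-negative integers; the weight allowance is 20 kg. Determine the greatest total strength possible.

22

X has the best ratio (10/6); taking only X gives at most 2×10 = 20 (stopped by the supply cap of 2).
Mixing does better — 1×Y and 2×X: weight 20 ≤ 20, strength 1·2 + 2·10 = 22.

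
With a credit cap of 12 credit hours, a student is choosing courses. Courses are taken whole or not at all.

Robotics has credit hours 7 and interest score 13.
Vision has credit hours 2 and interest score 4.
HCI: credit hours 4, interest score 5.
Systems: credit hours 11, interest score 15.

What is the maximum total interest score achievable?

18

Allowing fractional choices, the relaxed optimum would be about 21.1, but courses are indivisible.
Robotics + HCI: credit hours 7 + 4 = 11 ≤ 12, interest score 13 + 5 = 18.
Robotics + Vision: credit hours 7 + 2 = 9 ≤ 12, interest score 13 + 4 = 17.
Best is Robotics and HCI with total interest score 18.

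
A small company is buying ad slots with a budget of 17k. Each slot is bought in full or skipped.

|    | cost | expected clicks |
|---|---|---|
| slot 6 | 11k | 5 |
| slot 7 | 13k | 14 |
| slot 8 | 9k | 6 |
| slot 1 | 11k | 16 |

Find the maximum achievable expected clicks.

Take slot 1: cost 11 ≤ 17, expected clicks 16.
No other feasible combination does better.

16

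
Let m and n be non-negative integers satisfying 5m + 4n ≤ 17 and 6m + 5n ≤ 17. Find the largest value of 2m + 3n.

9

(m,n)=(0,3): 5·0+4·3=12≤17, 6·0+5·3=15≤17, objective 9.
(m,n)=(1,2): 5·1+4·2=13≤17, 6·1+5·2=16≤17, objective 8.
(m,n)=(0,2): 5·0+4·2=8≤17, 6·0+5·2=10≤17, objective 6.
Maximum is 9 at (m,n)=(0,3).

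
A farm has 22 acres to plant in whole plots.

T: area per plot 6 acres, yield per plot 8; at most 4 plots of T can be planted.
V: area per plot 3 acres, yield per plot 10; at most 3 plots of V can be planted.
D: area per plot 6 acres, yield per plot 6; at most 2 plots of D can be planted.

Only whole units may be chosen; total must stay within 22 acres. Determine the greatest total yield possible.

46

This is a bounded integer knapsack.
Take 2×T and 3×V: area 21 ≤ 22, yield 2·8 + 3·10 = 46.
V has the best ratio (10/3) and is taken to its limit of 3; remaining capacity is filled optimally with the others.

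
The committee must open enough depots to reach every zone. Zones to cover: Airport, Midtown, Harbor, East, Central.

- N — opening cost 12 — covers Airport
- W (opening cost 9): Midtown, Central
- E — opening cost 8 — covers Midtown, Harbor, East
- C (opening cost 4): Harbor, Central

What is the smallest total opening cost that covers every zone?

This is an integer covering problem.
Choose N, E, and C: together they cover Airport, Midtown, Harbor, East, Central — every zone.
Total opening cost: 12 + 8 + 4 = 24.
No cover costs less than 24.

24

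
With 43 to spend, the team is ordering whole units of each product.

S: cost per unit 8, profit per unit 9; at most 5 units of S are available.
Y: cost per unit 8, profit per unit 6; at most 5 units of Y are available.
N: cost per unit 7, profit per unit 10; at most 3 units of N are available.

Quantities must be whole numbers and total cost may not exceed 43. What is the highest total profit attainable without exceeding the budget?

2×S and 3×N: cost 37 ≤ 43, profit 2·9 + 3·10 = 48.
3×S and 2×N: cost 38 ≤ 43, profit 3·9 + 2·10 = 47.
Best is 48.

48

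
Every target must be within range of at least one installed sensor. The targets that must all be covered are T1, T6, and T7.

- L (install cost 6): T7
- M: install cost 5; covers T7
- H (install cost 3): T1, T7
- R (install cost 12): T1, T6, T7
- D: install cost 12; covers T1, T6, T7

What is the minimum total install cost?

12

This is a weighted set-cover instance.
The greedy cost-per-new-target heuristic would pick H and R for 15, but a cheaper cover exists.
R alone covers T1, T6, T7 — every target.
Total install cost: 12.
No cover costs less than 12.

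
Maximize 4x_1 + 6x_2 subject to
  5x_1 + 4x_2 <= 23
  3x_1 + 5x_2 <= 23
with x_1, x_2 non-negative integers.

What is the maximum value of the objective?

28

(x_1,x_2)=(1,4): 5·1+4·4=21≤23, 3·1+5·4=23≤23, objective 28.
(x_1,x_2)=(2,3): 5·2+4·3=22≤23, 3·2+5·3=21≤23, objective 26.
(x_1,x_2)=(0,4): 5·0+4·4=16≤23, 3·0+5·4=20≤23, objective 24.
No feasible integer point exceeds 28.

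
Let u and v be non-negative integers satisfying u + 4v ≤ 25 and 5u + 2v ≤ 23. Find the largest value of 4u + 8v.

52

The continuous relaxation peaks at (2.33, 5.67) with value 54.67; rounding to a feasible lattice point costs some objective.
(u,v)=(1,6): 1·1+4·6=25≤25, 5·1+2·6=17≤23, objective 52.
(u,v)=(0,6): 1·0+4·6=24≤25, 5·0+2·6=12≤23, objective 48.
(u,v)=(2,5): 1·2+4·5=22≤25, 5·2+2·5=20≤23, objective 48.
Maximum is 52 at (u,v)=(1,6).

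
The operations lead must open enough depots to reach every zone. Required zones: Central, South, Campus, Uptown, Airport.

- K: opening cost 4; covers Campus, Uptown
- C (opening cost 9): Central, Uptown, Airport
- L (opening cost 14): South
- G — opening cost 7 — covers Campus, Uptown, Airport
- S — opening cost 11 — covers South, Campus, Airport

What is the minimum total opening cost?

This is a weighted set-cover instance.
The greedy cost-per-new-zone heuristic would pick K, C, and S for 24, but a cheaper cover exists.
Choose C and S: together they cover Central, South, Campus, Uptown, Airport — every zone.
Total opening cost: 9 + 11 = 20.
No cover costs less than 20.

20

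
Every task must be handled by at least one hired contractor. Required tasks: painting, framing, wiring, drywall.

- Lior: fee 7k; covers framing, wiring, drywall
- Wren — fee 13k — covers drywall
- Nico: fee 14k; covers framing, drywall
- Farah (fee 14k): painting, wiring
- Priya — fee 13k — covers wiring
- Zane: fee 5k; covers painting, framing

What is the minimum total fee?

12

Choose Lior and Zane: together they cover painting, framing, wiring, drywall — every task.
Total fee: 7 + 5 = 12.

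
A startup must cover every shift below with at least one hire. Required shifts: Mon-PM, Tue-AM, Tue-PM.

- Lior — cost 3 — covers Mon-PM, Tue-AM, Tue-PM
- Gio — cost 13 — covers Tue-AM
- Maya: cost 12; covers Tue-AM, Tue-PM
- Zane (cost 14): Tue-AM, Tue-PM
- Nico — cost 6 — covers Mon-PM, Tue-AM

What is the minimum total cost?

3

Lior alone covers Mon-PM, Tue-AM, Tue-PM — every shift.
Total cost: 3.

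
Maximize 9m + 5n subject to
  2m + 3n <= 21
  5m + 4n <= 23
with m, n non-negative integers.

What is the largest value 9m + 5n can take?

37

Relaxing integrality, the LP optimum is 41.40 at (m,n) = (4.6, 0), which is not an integer point.
(m,n)=(3,2): 2·3+3·2=12≤21, 5·3+4·2=23≤23, objective 37.
(m,n)=(4,0): 2·4+3·0=8≤21, 5·4+4·0=20≤23, objective 36.
The best lattice point is (3,2), giving 37.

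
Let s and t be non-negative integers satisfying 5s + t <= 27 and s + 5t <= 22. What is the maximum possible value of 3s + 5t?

27

The continuous relaxation peaks at (4.71, 3.46) with value 31.42; rounding to a feasible lattice point costs some objective.
(s,t)=(4,3): 5·4+1·3=23≤27, 1·4+5·3=19≤22, objective 27.
(s,t)=(5,2): 5·5+1·2=27≤27, 1·5+5·2=15≤22, objective 25.
(s,t)=(3,3): 5·3+1·3=18≤27, 1·3+5·3=18≤22, objective 24.
The best lattice point is (4,3), giving 27.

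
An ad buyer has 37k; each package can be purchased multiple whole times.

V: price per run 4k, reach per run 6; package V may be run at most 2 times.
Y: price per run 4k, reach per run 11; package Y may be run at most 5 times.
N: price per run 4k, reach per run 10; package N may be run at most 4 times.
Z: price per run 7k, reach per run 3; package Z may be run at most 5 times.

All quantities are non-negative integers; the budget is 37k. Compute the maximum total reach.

This is a bounded integer knapsack.
5×Y and 4×N: price 36 ≤ 37, reach 5·11 + 4·10 = 95.
1×V, 5×Y, and 3×N: price 36 ≤ 37, reach 1·6 + 5·11 + 3·10 = 91.
Best is 95.

95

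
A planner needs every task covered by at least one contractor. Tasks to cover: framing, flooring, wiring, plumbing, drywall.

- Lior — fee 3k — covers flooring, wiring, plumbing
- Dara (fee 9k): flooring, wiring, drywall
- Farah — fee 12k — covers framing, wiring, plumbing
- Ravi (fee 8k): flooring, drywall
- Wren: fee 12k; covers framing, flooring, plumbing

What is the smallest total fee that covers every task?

This is an integer covering problem.
The greedy cost-per-new-task heuristic would pick Lior, Ravi, and Farah for 23, but a cheaper cover exists.
Choose Farah and Ravi: together they cover framing, flooring, wiring, plumbing, drywall — every task.
Total fee: 12 + 8 = 20.
No cover costs less than 20.

20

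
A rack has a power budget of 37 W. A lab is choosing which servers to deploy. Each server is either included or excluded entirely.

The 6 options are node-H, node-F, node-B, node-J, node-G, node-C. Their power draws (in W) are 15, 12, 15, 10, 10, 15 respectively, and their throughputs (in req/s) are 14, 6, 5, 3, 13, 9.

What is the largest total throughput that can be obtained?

This is a 0-1 knapsack instance.
Allowing fractional choices, the relaxed optimum would be about 34.2, but servers are indivisible.
node-H + node-F + node-G: power draw 15 + 12 + 10 = 37 ≤ 37, throughput 14 + 6 + 13 = 33.
node-H + node-J + node-G: power draw 15 + 10 + 10 = 35 ≤ 37, throughput 14 + 3 + 13 = 30.
node-F + node-G + node-C: power draw 12 + 10 + 15 = 37 ≤ 37, throughput 6 + 13 + 9 = 28.
Best is node-H, node-F, and node-G with total throughput 33.

33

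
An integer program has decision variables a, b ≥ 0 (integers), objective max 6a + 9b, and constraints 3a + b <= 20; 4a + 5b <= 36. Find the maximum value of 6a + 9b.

63

Relaxing integrality, the LP optimum is 64.80 at (a,b) = (0, 7.2), which is not an integer point.
(a,b)=(0,7): 3·0+1·7=7≤20, 4·0+5·7=35≤36, objective 63.
(a,b)=(1,6): 3·1+1·6=9≤20, 4·1+5·6=34≤36, objective 60.
(a,b)=(0,6): 3·0+1·6=6≤20, 4·0+5·6=30≤36, objective 54.
No feasible integer point exceeds 63.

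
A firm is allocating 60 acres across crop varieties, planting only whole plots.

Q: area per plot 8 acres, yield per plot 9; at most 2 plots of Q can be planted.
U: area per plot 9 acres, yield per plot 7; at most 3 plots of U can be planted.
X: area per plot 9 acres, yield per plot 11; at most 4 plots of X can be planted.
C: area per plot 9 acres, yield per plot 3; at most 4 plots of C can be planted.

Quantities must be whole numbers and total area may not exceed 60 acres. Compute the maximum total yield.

62

X has the best ratio (11/9); taking only X gives at most 4×11 = 44 (stopped by the supply cap of 4).
Mixing does better — 2×Q and 4×X: area 52 ≤ 60, yield 2·9 + 4·11 = 62.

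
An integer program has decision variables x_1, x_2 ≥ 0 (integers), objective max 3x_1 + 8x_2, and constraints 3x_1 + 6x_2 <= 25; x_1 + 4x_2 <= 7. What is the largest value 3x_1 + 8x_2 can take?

21

(x_1,x_2)=(7,0): 3·7+6·0=21≤25, 1·7+4·0=7≤7, objective 21.
(x_1,x_2)=(6,0): 3·6+6·0=18≤25, 1·6+4·0=6≤7, objective 18.
Maximum is 21 at (x_1,x_2)=(7,0).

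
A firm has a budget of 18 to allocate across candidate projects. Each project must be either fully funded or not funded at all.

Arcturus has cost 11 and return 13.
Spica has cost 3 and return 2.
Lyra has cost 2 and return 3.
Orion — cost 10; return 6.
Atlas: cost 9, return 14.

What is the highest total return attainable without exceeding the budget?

Allowing fractional choices, the relaxed optimum would be about 25.3, but projects are indivisible.
Spica + Lyra + Atlas: cost 3 + 2 + 9 = 14 ≤ 18, return 2 + 3 + 14 = 19.
Arcturus + Spica + Lyra: cost 11 + 3 + 2 = 16 ≤ 18, return 13 + 2 + 3 = 18.
Lyra + Atlas: cost 2 + 9 = 11 ≤ 18, return 3 + 14 = 17.
Best is Spica, Lyra, and Atlas with total return 19.

19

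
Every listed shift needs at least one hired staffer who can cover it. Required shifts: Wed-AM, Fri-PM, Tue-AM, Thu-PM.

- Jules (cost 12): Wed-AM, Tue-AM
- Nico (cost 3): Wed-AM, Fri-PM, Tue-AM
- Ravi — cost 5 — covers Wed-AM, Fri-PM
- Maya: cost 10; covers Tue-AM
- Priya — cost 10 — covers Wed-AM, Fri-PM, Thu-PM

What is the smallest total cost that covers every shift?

Choose Nico and Priya: together they cover Wed-AM, Fri-PM, Tue-AM, Thu-PM — every shift.
Total cost: 3 + 10 = 13.

13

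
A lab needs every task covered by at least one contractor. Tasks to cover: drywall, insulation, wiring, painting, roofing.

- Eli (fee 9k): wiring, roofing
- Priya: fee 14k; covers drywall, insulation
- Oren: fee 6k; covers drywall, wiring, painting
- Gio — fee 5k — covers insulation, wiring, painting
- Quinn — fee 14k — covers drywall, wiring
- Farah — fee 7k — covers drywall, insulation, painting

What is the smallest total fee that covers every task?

16

This is a weighted set-cover instance.
The greedy cost-per-new-task heuristic would pick Gio, Oren, and Eli for 20, but a cheaper cover exists.
Choose Eli and Farah: together they cover drywall, insulation, wiring, painting, roofing — every task.
Total fee: 9 + 7 = 16.
No cover costs less than 16.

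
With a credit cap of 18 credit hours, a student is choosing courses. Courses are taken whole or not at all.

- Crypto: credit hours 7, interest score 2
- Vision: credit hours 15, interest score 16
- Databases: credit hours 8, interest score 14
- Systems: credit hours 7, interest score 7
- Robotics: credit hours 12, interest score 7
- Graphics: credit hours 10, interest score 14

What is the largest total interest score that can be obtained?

28

Take Databases and Graphics: credit hours 8 + 10 = 18 ≤ 18, interest score 14 + 14 = 28.
No other feasible combination does better.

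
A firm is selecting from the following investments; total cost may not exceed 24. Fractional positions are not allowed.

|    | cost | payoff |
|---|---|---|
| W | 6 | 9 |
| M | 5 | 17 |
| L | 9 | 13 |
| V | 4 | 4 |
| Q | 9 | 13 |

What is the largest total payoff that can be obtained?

Take M, L, and Q: cost 5 + 9 + 9 = 23 ≤ 24, payoff 17 + 13 + 13 = 43.
No feasible combination exceeds this.

43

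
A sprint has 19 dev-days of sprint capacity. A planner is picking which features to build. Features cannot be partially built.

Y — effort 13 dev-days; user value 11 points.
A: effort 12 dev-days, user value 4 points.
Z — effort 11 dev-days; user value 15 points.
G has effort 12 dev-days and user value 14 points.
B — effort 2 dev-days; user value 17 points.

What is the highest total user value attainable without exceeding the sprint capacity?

32

Take Z and B: effort 11 + 2 = 13 ≤ 19, user value 15 + 17 = 32.
No other feasible combination does better.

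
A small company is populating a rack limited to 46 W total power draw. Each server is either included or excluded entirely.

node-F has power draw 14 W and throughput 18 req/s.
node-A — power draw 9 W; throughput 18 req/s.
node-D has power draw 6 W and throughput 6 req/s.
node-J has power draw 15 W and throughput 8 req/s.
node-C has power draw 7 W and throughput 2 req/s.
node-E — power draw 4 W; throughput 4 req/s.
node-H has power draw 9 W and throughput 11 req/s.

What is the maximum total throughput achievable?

57

Treat it as a binary knapsack problem.
node-F + node-A + node-D + node-C + node-H: power draw 14 + 9 + 6 + 7 + 9 = 45 ≤ 46, throughput 18 + 18 + 6 + 2 + 11 = 55.
node-F + node-A + node-D + node-H: power draw 14 + 9 + 6 + 9 = 38 ≤ 46, throughput 18 + 18 + 6 + 11 = 53.
node-F + node-A + node-D + node-E + node-H: power draw 14 + 9 + 6 + 4 + 9 = 42 ≤ 46, throughput 18 + 18 + 6 + 4 + 11 = 57.
Best is node-F, node-A, node-D, node-E, and node-H with total throughput 57.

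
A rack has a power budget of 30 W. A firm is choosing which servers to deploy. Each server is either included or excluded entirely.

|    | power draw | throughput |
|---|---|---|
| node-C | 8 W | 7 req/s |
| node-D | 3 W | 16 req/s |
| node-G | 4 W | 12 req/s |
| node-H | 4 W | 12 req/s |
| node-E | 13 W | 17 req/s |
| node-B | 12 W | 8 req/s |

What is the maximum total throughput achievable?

57

This is a 0-1 knapsack instance.
Take node-D, node-G, node-H, and node-E: power draw 3 + 4 + 4 + 13 = 24 ≤ 30, throughput 16 + 12 + 12 + 17 = 57.
No other feasible combination does better.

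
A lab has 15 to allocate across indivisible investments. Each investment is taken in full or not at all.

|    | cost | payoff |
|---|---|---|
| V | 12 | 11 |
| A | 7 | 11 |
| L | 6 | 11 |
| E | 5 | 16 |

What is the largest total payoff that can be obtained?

A + E: cost 7 + 5 = 12 ≤ 15, payoff 11 + 16 = 27.
A + L: cost 7 + 6 = 13 ≤ 15, payoff 11 + 11 = 22.
L + E: cost 6 + 5 = 11 ≤ 15, payoff 11 + 16 = 27.
The maximum payoff is 27; one optimal choice is L and E.

27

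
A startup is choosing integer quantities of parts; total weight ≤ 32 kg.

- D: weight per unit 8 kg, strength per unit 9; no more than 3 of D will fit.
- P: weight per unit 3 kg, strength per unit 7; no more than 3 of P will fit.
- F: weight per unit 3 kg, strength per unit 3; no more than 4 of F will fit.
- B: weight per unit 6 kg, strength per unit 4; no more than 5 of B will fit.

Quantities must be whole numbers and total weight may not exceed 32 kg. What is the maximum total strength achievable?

45

P has the best ratio (7/3); taking only P gives at most 3×7 = 21 (stopped by the supply cap of 3).
Mixing does better — 2×D, 3×P, and 2×F: weight 31 ≤ 32, strength 2·9 + 3·7 + 2·3 = 45.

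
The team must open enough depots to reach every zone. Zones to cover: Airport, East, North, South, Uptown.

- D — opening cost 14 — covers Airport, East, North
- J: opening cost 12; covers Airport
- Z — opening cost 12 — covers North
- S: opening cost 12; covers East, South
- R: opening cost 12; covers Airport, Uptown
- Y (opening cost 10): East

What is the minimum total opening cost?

36

Choose Z, S, and R: together they cover Airport, East, North, South, Uptown — every zone.
Total opening cost: 12 + 12 + 12 = 36.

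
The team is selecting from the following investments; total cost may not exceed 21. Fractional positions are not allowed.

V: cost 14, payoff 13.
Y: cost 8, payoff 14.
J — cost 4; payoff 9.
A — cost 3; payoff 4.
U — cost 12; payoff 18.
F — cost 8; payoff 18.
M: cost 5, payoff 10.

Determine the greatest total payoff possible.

42

Take Y, F, and M: cost 8 + 8 + 5 = 21 ≤ 21, payoff 14 + 18 + 10 = 42.
No other feasible combination does better.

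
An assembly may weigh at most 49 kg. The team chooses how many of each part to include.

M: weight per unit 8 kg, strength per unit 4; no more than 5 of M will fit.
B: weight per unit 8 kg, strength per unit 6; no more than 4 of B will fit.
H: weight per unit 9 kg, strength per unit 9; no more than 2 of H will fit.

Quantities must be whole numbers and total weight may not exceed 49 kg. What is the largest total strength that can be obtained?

37

H has the best ratio (9/9); taking only H gives at most 2×9 = 18 (stopped by the supply cap of 2).
Mixing does better — 1×M, 4×B, and 1×H: weight 49 ≤ 49, strength 1·4 + 4·6 + 1·9 = 37.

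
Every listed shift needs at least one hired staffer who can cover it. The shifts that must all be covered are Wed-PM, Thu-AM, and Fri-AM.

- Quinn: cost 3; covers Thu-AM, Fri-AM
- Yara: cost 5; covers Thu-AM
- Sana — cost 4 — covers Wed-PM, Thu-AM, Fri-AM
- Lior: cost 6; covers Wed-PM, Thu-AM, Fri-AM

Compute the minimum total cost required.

4

This is a weighted set-cover instance.
Sana alone covers Wed-PM, Thu-AM, Fri-AM — every shift.
Total cost: 4.
No cover costs less than 4.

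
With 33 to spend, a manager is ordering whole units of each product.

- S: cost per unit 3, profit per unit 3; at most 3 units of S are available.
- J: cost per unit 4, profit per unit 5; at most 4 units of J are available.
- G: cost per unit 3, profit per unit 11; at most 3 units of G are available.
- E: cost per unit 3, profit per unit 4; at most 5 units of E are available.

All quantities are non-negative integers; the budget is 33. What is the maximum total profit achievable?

G has the best ratio (11/3); taking only G gives at most 3×11 = 33 (stopped by the supply cap of 3).
Mixing does better — 3×J, 3×G, and 4×E: cost 33 ≤ 33, profit 3·5 + 3·11 + 4·4 = 64.

64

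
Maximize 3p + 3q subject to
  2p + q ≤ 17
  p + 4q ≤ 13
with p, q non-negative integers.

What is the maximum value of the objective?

27

Relaxing integrality, the LP optimum is 27.43 at (p,q) = (7.86, 1.29), which is not an integer point.
(p,q)=(8,1): 2·8+1·1=17≤17, 1·8+4·1=12≤13, objective 27.
(p,q)=(7,1): 2·7+1·1=15≤17, 1·7+4·1=11≤13, objective 24.
(p,q)=(8,0): 2·8+1·0=16≤17, 1·8+4·0=8≤13, objective 24.
(p,q)=(6,1): 2·6+1·1=13≤17, 1·6+4·1=10≤13, objective 21.
Maximum is 27 at (p,q)=(8,1).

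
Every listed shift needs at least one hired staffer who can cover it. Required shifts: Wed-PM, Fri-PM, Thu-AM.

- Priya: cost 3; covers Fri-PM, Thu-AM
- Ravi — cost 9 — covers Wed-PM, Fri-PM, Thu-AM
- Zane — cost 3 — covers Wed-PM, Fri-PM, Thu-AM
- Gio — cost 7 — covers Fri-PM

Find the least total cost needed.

Zane alone covers Wed-PM, Fri-PM, Thu-AM — every shift.
Total cost: 3.

3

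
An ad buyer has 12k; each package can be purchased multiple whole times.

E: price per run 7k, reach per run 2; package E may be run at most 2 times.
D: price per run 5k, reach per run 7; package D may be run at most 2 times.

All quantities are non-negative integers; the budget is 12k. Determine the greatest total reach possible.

14

2×D: price 10 ≤ 12, reach 2·7 = 14.
1×E and 1×D: price 12 ≤ 12, reach 1·2 + 1·7 = 9.
Best is 14.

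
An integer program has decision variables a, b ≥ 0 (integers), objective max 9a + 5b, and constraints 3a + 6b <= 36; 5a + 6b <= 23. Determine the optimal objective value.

36

The continuous relaxation peaks at (4.6, 0) with value 41.40; rounding to a feasible lattice point costs some objective.
(a,b)=(4,0) is feasible, giving 36.
(a,b)=(3,1) is feasible, giving 32.
(a,b)=(3,0) is feasible, giving 27.
Maximum is 36 at (a,b)=(4,0).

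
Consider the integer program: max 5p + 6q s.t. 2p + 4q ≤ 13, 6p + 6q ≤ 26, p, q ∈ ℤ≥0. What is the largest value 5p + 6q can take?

(p,q)=(2,2) is feasible, giving 22.
(p,q)=(3,1) is feasible, giving 21.
(p,q)=(1,2) is feasible, giving 17.
Maximum is 22 at (p,q)=(2,2).

22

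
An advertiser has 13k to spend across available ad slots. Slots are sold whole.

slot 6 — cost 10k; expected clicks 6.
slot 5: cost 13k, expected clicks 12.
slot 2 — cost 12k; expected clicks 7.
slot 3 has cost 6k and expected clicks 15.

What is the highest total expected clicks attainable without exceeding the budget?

Take slot 3: cost 6 ≤ 13, expected clicks 15.
No other feasible combination does better.

15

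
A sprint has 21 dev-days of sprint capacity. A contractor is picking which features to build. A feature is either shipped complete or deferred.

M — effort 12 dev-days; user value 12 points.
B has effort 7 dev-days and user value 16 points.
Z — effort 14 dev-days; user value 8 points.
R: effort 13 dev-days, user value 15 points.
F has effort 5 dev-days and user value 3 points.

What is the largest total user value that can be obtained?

31

Allowing fractional choices, the relaxed optimum would be about 32.0, but features are indivisible.
B + R: effort 7 + 13 = 20 ≤ 21, user value 16 + 15 = 31.
B + Z: effort 7 + 14 = 21 ≤ 21, user value 16 + 8 = 24.
M + B: effort 12 + 7 = 19 ≤ 21, user value 12 + 16 = 28.
Best is B and R with total user value 31.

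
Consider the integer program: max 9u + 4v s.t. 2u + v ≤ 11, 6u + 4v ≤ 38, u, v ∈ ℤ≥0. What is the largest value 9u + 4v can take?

49

The continuous relaxation peaks at (5.5, 0) with value 49.50; rounding to a feasible lattice point costs some objective.
(u,v)=(5,1): 2·5+1·1=11≤11, 6·5+4·1=34≤38, objective 49.
(u,v)=(5,0): 2·5+1·0=10≤11, 6·5+4·0=30≤38, objective 45.
(u,v)=(4,2): 2·4+1·2=10≤11, 6·4+4·2=32≤38, objective 44.
(u,v)=(4,1): 2·4+1·1=9≤11, 6·4+4·1=28≤38, objective 40.
The best lattice point is (5,1), giving 49.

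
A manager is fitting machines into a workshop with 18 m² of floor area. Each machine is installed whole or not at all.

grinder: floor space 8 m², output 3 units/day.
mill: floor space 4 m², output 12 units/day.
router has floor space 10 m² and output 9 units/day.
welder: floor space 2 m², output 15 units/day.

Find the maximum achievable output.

mill + router + welder: floor space 4 + 10 + 2 = 16 ≤ 18, output 12 + 9 + 15 = 36.
grinder + mill + welder: floor space 8 + 4 + 2 = 14 ≤ 18, output 3 + 12 + 15 = 30.
Best is mill, router, and welder with total output 36.

36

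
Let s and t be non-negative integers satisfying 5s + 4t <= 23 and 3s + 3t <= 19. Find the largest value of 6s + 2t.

24

(s,t)=(4,0): 5·4+4·0=20≤23, 3·4+3·0=12≤19, objective 24.
(s,t)=(3,1): 5·3+4·1=19≤23, 3·3+3·1=12≤19, objective 20.
(s,t)=(3,0): 5·3+4·0=15≤23, 3·3+3·0=9≤19, objective 18.
The best lattice point is (4,0), giving 24.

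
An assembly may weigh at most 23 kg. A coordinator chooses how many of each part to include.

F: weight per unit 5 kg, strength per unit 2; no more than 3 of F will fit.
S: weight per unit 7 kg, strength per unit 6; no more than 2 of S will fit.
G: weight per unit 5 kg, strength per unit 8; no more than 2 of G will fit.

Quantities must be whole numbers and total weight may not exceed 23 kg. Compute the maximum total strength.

24

Take 1×F, 1×S, and 2×G: weight 22 ≤ 23, strength 1·2 + 1·6 + 2·8 = 24.
G has the best ratio (8/5) and is taken to its limit of 2; remaining capacity is filled optimally with the others.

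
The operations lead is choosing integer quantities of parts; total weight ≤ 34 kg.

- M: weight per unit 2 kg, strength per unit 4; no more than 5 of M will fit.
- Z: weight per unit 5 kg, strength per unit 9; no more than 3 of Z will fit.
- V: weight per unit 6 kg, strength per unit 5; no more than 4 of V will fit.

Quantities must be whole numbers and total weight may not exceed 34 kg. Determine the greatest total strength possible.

52

M has the best ratio (4/2); taking only M gives at most 5×4 = 20 (stopped by the supply cap of 5).
Mixing does better — 5×M, 3×Z, and 1×V: weight 31 ≤ 34, strength 5·4 + 3·9 + 1·5 = 52.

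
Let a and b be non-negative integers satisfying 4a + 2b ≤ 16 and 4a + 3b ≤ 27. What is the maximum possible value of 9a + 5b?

40

(a,b)=(0,8): 4·0+2·8=16≤16, 4·0+3·8=24≤27, objective 40.
(a,b)=(0,7): 4·0+2·7=14≤16, 4·0+3·7=21≤27, objective 35.
No feasible integer point exceeds 40.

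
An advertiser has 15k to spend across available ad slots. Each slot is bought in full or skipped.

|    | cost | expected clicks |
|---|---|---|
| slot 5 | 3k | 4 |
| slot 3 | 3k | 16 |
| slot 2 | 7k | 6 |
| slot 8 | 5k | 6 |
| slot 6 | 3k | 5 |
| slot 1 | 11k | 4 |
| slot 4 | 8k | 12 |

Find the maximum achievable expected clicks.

33

This is an integer program with binary decision variables.
Allowing fractional choices, the relaxed optimum would be about 34.3, but ad slots are indivisible.
slot 5 + slot 3 + slot 4: cost 3 + 3 + 8 = 14 ≤ 15, expected clicks 4 + 16 + 12 = 32.
slot 5 + slot 3 + slot 8 + slot 6: cost 3 + 3 + 5 + 3 = 14 ≤ 15, expected clicks 4 + 16 + 6 + 5 = 31.
slot 3 + slot 6 + slot 4: cost 3 + 3 + 8 = 14 ≤ 15, expected clicks 16 + 5 + 12 = 33.
Best is slot 3, slot 6, and slot 4 with total expected clicks 33.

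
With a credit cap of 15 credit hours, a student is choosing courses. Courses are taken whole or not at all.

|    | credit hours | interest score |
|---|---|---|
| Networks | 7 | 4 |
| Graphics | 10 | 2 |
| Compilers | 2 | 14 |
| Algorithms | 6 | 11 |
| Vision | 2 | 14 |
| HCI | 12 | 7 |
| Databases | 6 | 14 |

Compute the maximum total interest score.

42

Compilers + Vision + Databases: credit hours 2 + 2 + 6 = 10 ≤ 15, interest score 14 + 14 + 14 = 42.
Compilers + Algorithms + Databases: credit hours 2 + 6 + 6 = 14 ≤ 15, interest score 14 + 11 + 14 = 39.
Compilers + Algorithms + Vision: credit hours 2 + 6 + 2 = 10 ≤ 15, interest score 14 + 11 + 14 = 39.
Best is Compilers, Vision, and Databases with total interest score 42.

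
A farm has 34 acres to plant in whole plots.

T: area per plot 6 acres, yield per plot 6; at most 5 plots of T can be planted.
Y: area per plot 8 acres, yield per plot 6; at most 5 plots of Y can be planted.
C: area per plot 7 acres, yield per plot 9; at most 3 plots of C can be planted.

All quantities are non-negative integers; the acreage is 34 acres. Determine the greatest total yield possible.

This is a bounded integer knapsack.
2×T and 3×C: area 33 ≤ 34, yield 2·6 + 3·9 = 39.
2×T, 1×Y, and 2×C: area 34 ≤ 34, yield 2·6 + 1·6 + 2·9 = 36.
Best is 39.

39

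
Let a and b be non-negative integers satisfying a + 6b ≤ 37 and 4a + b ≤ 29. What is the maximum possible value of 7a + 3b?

The continuous relaxation peaks at (5.96, 5.17) with value 57.22; rounding to a feasible lattice point costs some objective.
(a,b)=(6,5): 1·6+6·5=36≤37, 4·6+1·5=29≤29, objective 57.
(a,b)=(6,4): 1·6+6·4=30≤37, 4·6+1·4=28≤29, objective 54.
Maximum is 57 at (a,b)=(6,5).

57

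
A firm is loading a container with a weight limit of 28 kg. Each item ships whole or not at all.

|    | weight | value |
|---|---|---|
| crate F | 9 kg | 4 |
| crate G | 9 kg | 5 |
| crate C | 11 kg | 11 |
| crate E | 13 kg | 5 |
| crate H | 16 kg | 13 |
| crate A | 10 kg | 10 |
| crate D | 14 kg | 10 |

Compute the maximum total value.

24

Allowing fractional choices, the relaxed optimum would be about 26.7, but items are indivisible.
crate C + crate H: weight 11 + 16 = 27 ≤ 28, value 11 + 13 = 24.
crate H + crate A: weight 16 + 10 = 26 ≤ 28, value 13 + 10 = 23.
crate C + crate A: weight 11 + 10 = 21 ≤ 28, value 11 + 10 = 21.
Best is crate C and crate H with total value 24.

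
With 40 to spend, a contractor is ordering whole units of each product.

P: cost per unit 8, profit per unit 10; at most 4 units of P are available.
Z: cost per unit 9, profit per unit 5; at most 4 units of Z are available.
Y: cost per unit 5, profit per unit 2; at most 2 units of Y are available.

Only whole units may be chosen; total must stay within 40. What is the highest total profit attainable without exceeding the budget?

P has the best ratio (10/8); taking only P gives at most 4×10 = 40 (stopped by the supply cap of 4).
Mixing does better — 4×P and 1×Y: cost 37 ≤ 40, profit 4·10 + 1·2 = 42.

42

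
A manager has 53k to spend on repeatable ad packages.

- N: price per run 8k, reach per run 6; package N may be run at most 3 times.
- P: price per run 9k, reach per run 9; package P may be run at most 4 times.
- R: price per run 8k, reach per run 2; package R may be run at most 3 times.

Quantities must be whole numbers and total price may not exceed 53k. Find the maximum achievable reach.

48

P has the best ratio (9/9); taking only P gives at most 4×9 = 36 (stopped by the supply cap of 4).
Mixing does better — 2×N and 4×P: price 52 ≤ 53, reach 2·6 + 4·9 = 48.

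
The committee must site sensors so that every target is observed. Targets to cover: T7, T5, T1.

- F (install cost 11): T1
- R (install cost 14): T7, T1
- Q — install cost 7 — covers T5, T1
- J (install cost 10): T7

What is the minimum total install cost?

17

Choose Q and J: together they cover T7, T5, T1 — every target.
Total install cost: 7 + 10 = 17.
No cover costs less than 17.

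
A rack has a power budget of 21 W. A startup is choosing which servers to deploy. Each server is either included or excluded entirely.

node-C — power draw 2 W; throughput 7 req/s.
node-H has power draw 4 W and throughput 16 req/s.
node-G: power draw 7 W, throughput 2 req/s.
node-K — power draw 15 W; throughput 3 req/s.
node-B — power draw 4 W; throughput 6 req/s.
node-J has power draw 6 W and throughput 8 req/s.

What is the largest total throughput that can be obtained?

This is an integer program with binary decision variables.
Take node-C, node-H, node-B, and node-J: power draw 2 + 4 + 4 + 6 = 16 ≤ 21, throughput 7 + 16 + 6 + 8 = 37.
No other feasible combination does better.

37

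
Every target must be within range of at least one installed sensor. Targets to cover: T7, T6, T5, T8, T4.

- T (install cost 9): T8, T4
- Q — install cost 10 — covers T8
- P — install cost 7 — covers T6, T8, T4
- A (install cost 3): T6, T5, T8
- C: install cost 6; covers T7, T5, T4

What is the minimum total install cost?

Choose A and C: together they cover T7, T6, T5, T8, T4 — every target.
Total install cost: 3 + 6 = 9.
No cover costs less than 9.

9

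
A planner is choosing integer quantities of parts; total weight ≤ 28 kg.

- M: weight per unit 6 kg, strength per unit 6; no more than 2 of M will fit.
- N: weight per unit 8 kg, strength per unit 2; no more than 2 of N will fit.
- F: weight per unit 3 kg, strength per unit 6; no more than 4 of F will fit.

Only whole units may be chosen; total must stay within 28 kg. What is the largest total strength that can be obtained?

36

F has the best ratio (6/3); taking only F gives at most 4×6 = 24 (stopped by the supply cap of 4).
Mixing does better — 2×M and 4×F: weight 24 ≤ 28, strength 2·6 + 4·6 = 36.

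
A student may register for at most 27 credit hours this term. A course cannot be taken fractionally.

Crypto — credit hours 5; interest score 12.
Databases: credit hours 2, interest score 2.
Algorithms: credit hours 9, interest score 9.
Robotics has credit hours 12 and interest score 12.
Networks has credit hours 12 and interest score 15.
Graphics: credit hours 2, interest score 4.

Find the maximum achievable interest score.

36

Allowing fractional choices, the relaxed optimum would be about 39.0, but courses are indivisible.
Crypto + Algorithms + Robotics: credit hours 5 + 9 + 12 = 26 ≤ 27, interest score 12 + 9 + 12 = 33.
Crypto + Databases + Networks + Graphics: credit hours 5 + 2 + 12 + 2 = 21 ≤ 27, interest score 12 + 2 + 15 + 4 = 33.
Crypto + Algorithms + Networks: credit hours 5 + 9 + 12 = 26 ≤ 27, interest score 12 + 9 + 15 = 36.
Best is Crypto, Algorithms, and Networks with total interest score 36.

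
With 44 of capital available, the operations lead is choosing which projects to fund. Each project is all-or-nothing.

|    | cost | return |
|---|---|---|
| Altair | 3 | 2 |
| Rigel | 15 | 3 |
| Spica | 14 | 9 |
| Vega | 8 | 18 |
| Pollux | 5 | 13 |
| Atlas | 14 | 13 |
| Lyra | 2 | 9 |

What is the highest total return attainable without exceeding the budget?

Allowing fractional choices, the relaxed optimum would be about 62.7, but projects are indivisible.
Spica + Vega + Pollux + Atlas + Lyra: cost 14 + 8 + 5 + 14 + 2 = 43 ≤ 44, return 9 + 18 + 13 + 13 + 9 = 62.
Rigel + Vega + Pollux + Atlas + Lyra: cost 15 + 8 + 5 + 14 + 2 = 44 ≤ 44, return 3 + 18 + 13 + 13 + 9 = 56.
Best is Spica, Vega, Pollux, Atlas, and Lyra with total return 62.

62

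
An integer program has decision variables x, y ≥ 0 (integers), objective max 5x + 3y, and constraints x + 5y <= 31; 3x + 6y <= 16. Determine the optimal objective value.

25

The continuous relaxation peaks at (5.33, 0) with value 26.67; rounding to a feasible lattice point costs some objective.
(x,y)=(5,0): 1·5+5·0=5≤31, 3·5+6·0=15≤16, objective 25.
(x,y)=(4,0): 1·4+5·0=4≤31, 3·4+6·0=12≤16, objective 20.
The best lattice point is (5,0), giving 25.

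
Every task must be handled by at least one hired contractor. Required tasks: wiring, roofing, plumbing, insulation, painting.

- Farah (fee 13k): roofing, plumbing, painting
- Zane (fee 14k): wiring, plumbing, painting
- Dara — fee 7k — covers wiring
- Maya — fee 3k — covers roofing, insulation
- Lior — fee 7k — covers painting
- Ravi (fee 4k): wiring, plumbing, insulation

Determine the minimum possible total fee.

This is a weighted set-cover instance.
Choose Maya, Lior, and Ravi: together they cover wiring, roofing, plumbing, insulation, painting — every task.
Total fee: 3 + 7 + 4 = 14.
No cover costs less than 14.

14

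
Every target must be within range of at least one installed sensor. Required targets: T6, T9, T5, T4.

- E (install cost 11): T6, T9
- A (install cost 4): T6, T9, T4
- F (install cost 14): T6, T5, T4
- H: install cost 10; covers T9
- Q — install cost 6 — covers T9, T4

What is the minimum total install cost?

Choose A and F: together they cover T6, T9, T5, T4 — every target.
Total install cost: 4 + 14 = 18.

18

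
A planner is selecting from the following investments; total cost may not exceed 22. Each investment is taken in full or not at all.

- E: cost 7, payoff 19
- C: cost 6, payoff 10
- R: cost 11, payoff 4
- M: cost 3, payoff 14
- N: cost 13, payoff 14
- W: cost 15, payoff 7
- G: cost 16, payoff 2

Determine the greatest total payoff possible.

43

C + M + N: cost 6 + 3 + 13 = 22 ≤ 22, payoff 10 + 14 + 14 = 38.
E + R + M: cost 7 + 11 + 3 = 21 ≤ 22, payoff 19 + 4 + 14 = 37.
E + C + M: cost 7 + 6 + 3 = 16 ≤ 22, payoff 19 + 10 + 14 = 43.
Best is E, C, and M with total payoff 43.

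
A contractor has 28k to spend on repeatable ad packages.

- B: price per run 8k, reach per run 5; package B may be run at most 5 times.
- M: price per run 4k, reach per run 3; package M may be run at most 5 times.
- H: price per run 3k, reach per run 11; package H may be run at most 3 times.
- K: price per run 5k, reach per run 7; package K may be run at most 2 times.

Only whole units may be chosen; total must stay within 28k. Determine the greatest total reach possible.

53

Take 2×M, 3×H, and 2×K: price 27 ≤ 28, reach 2·3 + 3·11 + 2·7 = 53.
H has the best ratio (11/3) and is taken to its limit of 3; remaining capacity is filled optimally with the others.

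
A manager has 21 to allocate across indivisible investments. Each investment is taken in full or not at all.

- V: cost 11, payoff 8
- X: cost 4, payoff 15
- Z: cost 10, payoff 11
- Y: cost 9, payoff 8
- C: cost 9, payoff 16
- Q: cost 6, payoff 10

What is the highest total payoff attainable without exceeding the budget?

41

Allowing fractional choices, the relaxed optimum would be about 43.2, but investments are indivisible.
X + Z + Q: cost 4 + 10 + 6 = 20 ≤ 21, payoff 15 + 11 + 10 = 36.
X + C + Q: cost 4 + 9 + 6 = 19 ≤ 21, payoff 15 + 16 + 10 = 41.
Best is X, C, and Q with total payoff 41.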